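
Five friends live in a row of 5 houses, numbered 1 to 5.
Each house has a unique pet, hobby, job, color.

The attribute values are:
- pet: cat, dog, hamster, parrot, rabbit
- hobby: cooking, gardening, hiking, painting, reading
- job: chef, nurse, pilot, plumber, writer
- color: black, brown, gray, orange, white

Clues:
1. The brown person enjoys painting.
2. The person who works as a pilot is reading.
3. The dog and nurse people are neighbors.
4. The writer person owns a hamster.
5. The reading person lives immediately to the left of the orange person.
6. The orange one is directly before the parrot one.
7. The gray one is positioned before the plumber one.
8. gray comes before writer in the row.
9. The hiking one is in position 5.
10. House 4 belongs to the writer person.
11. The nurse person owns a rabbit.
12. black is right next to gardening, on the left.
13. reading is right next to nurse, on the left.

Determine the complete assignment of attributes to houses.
Solution:

House | Pet | Hobby | Job | Color
---------------------------------
  1   | dog | reading | pilot | black
  2   | rabbit | gardening | nurse | orange
  3   | parrot | cooking | chef | gray
  4   | hamster | painting | writer | brown
  5   | cat | hiking | plumber | white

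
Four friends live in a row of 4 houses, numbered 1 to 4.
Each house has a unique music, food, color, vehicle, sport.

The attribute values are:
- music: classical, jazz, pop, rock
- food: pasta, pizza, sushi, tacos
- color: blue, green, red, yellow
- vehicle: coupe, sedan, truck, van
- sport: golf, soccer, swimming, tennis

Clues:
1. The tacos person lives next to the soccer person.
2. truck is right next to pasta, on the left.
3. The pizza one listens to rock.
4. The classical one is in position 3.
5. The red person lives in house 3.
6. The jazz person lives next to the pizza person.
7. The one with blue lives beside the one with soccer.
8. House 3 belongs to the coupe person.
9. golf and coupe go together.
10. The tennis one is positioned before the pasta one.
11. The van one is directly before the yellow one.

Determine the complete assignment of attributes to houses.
Solution:

House | Music | Food | Color | Vehicle | Sport
----------------------------------------------
  1   | jazz | tacos | blue | van | tennis
  2   | rock | pizza | yellow | truck | soccer
  3   | classical | pasta | red | coupe | golf
  4   | pop | sushi | green | sedan | swimming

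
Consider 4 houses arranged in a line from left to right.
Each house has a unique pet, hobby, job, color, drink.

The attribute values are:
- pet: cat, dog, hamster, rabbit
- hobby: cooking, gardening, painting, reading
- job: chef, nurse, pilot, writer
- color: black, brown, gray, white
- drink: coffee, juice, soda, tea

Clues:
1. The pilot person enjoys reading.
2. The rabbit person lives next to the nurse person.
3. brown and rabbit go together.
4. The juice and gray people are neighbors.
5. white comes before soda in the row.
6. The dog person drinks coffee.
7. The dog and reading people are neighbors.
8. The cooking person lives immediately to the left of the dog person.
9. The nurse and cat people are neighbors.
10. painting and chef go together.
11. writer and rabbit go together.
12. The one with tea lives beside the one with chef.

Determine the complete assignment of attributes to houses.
Solution:

House | Pet | Hobby | Job | Color | Drink
-----------------------------------------
  1   | rabbit | cooking | writer | brown | juice
  2   | dog | gardening | nurse | gray | coffee
  3   | cat | reading | pilot | white | tea
  4   | hamster | painting | chef | black | soda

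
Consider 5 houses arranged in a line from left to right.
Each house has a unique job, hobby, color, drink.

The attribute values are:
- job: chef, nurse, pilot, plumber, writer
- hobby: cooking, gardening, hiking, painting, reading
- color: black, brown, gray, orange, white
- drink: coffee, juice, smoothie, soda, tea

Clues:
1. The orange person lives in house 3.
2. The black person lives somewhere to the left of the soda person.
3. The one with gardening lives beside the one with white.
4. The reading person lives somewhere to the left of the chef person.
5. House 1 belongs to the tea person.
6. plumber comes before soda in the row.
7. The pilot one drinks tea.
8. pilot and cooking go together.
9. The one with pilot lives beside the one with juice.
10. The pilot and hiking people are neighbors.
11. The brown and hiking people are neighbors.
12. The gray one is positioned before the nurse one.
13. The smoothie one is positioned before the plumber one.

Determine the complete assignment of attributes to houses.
Solution:

House | Job | Hobby | Color | Drink
-----------------------------------
  1   | pilot | cooking | brown | tea
  2   | writer | hiking | gray | juice
  3   | nurse | reading | orange | smoothie
  4   | plumber | gardening | black | coffee
  5   | chef | painting | white | soda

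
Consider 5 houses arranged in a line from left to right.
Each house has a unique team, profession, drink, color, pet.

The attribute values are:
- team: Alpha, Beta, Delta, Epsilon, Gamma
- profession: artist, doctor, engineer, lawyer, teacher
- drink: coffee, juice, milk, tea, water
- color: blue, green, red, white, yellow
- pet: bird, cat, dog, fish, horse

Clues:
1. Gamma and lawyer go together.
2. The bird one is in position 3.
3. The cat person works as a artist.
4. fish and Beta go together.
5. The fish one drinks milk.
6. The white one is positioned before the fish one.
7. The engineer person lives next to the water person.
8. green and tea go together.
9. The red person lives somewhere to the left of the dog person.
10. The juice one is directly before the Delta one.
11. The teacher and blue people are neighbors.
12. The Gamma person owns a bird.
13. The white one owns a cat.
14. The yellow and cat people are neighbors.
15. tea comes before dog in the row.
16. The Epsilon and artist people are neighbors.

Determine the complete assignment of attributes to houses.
Solution:

House | Team | Profession | Drink | Color | Pet
-----------------------------------------------
  1   | Epsilon | engineer | juice | yellow | horse
  2   | Delta | artist | water | white | cat
  3   | Gamma | lawyer | tea | green | bird
  4   | Beta | teacher | milk | red | fish
  5   | Alpha | doctor | coffee | blue | dog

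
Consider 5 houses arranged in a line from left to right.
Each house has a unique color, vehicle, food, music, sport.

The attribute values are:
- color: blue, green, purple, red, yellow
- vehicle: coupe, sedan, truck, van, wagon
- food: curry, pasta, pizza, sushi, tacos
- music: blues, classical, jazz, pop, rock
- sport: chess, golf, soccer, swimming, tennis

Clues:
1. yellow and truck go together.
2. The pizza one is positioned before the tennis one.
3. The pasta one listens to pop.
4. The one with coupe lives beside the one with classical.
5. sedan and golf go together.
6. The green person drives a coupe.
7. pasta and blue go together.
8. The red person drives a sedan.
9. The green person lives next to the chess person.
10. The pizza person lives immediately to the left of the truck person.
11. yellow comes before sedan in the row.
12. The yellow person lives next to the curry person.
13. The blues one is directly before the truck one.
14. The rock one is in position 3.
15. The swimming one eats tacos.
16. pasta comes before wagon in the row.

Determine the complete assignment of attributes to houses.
Solution:

House | Color | Vehicle | Food | Music | Sport
----------------------------------------------
  1   | green | coupe | pizza | blues | soccer
  2   | yellow | truck | sushi | classical | chess
  3   | red | sedan | curry | rock | golf
  4   | blue | van | pasta | pop | tennis
  5   | purple | wagon | tacos | jazz | swimming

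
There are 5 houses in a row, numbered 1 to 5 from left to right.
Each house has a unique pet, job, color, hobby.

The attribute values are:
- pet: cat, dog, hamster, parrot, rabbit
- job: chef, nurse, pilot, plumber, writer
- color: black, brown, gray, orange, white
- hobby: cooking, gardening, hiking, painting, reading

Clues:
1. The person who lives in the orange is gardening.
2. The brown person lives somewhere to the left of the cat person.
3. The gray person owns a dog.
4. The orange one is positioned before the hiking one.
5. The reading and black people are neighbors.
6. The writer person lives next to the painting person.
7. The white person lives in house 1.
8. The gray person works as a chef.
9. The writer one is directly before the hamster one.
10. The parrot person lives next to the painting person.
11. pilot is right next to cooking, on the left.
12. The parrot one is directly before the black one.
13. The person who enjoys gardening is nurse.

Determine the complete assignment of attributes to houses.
Solution:

House | Pet | Job | Color | Hobby
---------------------------------
  1   | parrot | writer | white | reading
  2   | hamster | pilot | black | painting
  3   | rabbit | plumber | brown | cooking
  4   | cat | nurse | orange | gardening
  5   | dog | chef | gray | hiking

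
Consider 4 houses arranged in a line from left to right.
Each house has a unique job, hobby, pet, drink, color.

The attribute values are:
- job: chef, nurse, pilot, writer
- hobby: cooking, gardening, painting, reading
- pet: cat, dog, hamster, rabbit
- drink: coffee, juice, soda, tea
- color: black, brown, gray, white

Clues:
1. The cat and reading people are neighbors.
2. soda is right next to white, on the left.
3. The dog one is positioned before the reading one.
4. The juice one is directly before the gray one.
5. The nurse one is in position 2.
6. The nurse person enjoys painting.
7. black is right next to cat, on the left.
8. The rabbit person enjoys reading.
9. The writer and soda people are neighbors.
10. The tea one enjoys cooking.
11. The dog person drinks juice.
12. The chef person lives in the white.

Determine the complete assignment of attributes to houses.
Solution:

House | Job | Hobby | Pet | Drink | Color
-----------------------------------------
  1   | writer | gardening | dog | juice | black
  2   | nurse | painting | cat | soda | gray
  3   | chef | reading | rabbit | coffee | white
  4   | pilot | cooking | hamster | tea | brown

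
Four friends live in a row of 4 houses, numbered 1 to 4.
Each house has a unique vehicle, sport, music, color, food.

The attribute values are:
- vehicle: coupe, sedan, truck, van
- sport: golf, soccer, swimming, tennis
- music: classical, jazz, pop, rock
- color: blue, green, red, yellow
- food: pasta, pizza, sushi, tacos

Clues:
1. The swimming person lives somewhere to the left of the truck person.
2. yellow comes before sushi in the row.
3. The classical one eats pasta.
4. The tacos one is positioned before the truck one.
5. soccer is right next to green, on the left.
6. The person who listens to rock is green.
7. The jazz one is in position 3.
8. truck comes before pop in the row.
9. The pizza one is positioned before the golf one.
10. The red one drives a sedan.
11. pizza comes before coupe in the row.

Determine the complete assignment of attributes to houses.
Solution:

House | Vehicle | Sport | Music | Color | Food
----------------------------------------------
  1   | sedan | soccer | classical | red | pasta
  2   | van | swimming | rock | green | tacos
  3   | truck | tennis | jazz | yellow | pizza
  4   | coupe | golf | pop | blue | sushi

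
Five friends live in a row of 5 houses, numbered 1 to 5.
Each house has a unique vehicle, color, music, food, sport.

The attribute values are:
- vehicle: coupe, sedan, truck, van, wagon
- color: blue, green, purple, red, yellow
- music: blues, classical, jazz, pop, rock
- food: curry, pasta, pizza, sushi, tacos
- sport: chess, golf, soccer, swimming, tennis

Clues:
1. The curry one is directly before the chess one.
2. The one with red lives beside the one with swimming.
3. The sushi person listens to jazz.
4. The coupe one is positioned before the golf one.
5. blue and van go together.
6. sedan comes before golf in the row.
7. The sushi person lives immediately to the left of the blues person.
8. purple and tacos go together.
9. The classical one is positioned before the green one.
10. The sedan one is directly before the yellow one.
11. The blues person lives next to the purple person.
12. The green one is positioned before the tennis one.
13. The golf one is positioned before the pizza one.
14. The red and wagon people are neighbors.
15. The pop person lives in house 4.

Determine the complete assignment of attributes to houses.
Solution:

House | Vehicle | Color | Music | Food | Sport
----------------------------------------------
  1   | sedan | red | jazz | sushi | soccer
  2   | wagon | yellow | blues | curry | swimming
  3   | coupe | purple | classical | tacos | chess
  4   | truck | green | pop | pasta | golf
  5   | van | blue | rock | pizza | tennis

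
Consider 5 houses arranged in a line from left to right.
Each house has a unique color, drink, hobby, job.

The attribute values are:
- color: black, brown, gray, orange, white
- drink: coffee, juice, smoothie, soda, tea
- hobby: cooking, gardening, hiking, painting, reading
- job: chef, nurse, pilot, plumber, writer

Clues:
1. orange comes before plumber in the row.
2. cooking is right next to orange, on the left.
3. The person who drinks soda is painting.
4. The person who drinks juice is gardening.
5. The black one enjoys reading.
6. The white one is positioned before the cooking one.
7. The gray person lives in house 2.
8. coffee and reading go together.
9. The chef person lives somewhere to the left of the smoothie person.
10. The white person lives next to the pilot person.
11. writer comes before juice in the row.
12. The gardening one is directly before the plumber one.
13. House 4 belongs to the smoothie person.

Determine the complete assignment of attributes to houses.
Solution:

House | Color | Drink | Hobby | Job
-----------------------------------
  1   | white | soda | painting | writer
  2   | gray | tea | cooking | pilot
  3   | orange | juice | gardening | chef
  4   | brown | smoothie | hiking | plumber
  5   | black | coffee | reading | nurse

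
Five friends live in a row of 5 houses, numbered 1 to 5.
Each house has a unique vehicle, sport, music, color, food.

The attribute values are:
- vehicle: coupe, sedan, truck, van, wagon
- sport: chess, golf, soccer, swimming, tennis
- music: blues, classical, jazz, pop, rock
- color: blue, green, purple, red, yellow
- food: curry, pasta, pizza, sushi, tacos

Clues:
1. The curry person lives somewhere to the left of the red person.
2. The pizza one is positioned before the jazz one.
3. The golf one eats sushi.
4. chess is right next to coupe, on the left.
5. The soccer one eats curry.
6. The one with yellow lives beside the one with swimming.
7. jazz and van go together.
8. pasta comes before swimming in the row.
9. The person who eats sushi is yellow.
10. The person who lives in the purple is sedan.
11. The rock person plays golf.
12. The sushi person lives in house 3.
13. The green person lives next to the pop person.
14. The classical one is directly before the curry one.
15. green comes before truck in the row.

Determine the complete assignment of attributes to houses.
Solution:

House | Vehicle | Sport | Music | Color | Food
----------------------------------------------
  1   | wagon | chess | classical | green | pasta
  2   | coupe | soccer | pop | blue | curry
  3   | truck | golf | rock | yellow | sushi
  4   | sedan | swimming | blues | purple | pizza
  5   | van | tennis | jazz | red | tacos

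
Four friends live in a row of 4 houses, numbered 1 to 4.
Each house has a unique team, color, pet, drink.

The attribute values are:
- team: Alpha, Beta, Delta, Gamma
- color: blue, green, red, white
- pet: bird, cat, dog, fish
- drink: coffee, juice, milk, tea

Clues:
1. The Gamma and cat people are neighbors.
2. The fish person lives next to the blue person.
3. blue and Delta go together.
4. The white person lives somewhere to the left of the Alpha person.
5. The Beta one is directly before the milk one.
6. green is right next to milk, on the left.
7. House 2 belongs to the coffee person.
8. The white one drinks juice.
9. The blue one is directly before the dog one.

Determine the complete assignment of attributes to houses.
Solution:

House | Team | Color | Pet | Drink
----------------------------------
  1   | Gamma | white | fish | juice
  2   | Delta | blue | cat | coffee
  3   | Beta | green | dog | tea
  4   | Alpha | red | bird | milk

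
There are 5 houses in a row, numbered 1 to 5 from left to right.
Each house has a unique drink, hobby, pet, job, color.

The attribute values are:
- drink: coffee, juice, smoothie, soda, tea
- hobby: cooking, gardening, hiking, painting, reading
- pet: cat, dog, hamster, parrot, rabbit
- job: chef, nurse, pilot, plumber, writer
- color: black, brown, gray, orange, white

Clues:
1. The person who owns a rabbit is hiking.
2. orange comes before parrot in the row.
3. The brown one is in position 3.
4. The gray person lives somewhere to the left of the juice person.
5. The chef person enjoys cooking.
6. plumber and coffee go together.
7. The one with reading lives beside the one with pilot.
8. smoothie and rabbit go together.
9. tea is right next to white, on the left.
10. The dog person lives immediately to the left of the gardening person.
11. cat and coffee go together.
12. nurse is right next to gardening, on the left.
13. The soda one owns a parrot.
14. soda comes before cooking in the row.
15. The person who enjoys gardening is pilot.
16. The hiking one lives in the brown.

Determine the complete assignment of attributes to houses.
Solution:

House | Drink | Hobby | Pet | Job | Color
-----------------------------------------
  1   | tea | reading | dog | nurse | orange
  2   | soda | gardening | parrot | pilot | white
  3   | smoothie | hiking | rabbit | writer | brown
  4   | coffee | painting | cat | plumber | gray
  5   | juice | cooking | hamster | chef | black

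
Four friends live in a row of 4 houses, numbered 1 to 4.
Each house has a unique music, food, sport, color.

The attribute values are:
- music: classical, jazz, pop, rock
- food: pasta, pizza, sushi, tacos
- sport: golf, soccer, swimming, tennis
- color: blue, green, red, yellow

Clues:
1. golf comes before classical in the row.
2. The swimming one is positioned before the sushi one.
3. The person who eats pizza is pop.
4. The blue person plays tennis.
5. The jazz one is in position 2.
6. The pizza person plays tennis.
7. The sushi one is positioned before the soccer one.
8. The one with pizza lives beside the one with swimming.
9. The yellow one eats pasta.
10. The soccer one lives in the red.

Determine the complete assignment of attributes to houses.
Solution:

House | Music | Food | Sport | Color
------------------------------------
  1   | pop | pizza | tennis | blue
  2   | jazz | pasta | swimming | yellow
  3   | rock | sushi | golf | green
  4   | classical | tacos | soccer | red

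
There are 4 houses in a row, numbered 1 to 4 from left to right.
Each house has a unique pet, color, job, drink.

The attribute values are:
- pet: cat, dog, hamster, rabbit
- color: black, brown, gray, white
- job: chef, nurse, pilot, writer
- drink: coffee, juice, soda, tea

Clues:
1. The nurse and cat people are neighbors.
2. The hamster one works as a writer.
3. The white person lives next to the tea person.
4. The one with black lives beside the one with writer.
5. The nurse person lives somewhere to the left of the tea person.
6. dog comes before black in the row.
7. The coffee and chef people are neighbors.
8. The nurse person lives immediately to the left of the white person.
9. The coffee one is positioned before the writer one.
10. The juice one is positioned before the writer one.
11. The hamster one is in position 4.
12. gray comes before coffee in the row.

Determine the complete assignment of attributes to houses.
Solution:

House | Pet | Color | Job | Drink
---------------------------------
  1   | dog | gray | nurse | juice
  2   | cat | white | pilot | coffee
  3   | rabbit | black | chef | tea
  4   | hamster | brown | writer | soda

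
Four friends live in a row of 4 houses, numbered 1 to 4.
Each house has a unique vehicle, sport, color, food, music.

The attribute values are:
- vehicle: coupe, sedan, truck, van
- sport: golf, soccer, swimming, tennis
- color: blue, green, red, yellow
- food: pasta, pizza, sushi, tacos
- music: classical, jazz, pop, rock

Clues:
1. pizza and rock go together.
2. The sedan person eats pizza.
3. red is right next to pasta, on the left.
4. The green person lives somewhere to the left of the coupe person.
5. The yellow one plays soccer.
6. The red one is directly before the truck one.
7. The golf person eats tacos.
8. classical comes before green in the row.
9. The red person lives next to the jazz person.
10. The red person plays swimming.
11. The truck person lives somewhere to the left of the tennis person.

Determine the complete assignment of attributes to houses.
Solution:

House | Vehicle | Sport | Color | Food | Music
----------------------------------------------
  1   | van | swimming | red | sushi | classical
  2   | truck | soccer | yellow | pasta | jazz
  3   | sedan | tennis | green | pizza | rock
  4   | coupe | golf | blue | tacos | pop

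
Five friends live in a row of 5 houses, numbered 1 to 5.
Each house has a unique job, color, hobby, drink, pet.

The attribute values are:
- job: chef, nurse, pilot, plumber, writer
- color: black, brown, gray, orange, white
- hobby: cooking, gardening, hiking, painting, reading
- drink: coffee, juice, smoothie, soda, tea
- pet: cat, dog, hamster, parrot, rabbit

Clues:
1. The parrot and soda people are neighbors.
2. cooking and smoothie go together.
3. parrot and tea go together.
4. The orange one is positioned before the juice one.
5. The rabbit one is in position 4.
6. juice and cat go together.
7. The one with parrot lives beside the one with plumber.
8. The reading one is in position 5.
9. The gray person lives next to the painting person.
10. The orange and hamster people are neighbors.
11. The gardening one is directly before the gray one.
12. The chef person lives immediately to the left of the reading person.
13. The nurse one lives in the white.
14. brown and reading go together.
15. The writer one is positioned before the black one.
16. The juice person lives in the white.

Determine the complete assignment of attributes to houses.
Solution:

House | Job | Color | Hobby | Drink | Pet
-----------------------------------------
  1   | writer | orange | gardening | tea | parrot
  2   | plumber | gray | hiking | soda | hamster
  3   | nurse | white | painting | juice | cat
  4   | chef | black | cooking | smoothie | rabbit
  5   | pilot | brown | reading | coffee | dog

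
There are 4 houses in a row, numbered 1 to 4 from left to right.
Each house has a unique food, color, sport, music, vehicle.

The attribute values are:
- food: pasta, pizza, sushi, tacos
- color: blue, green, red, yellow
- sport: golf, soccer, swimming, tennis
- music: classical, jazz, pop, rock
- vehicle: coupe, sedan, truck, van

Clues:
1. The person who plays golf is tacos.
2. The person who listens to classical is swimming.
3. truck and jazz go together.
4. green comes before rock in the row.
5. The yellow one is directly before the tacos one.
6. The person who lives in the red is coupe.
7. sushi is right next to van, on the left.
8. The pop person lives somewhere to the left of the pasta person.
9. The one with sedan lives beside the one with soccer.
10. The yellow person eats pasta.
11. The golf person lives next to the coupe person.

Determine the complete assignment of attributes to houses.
Solution:

House | Food | Color | Sport | Music | Vehicle
----------------------------------------------
  1   | sushi | green | tennis | pop | sedan
  2   | pasta | yellow | soccer | rock | van
  3   | tacos | blue | golf | jazz | truck
  4   | pizza | red | swimming | classical | coupe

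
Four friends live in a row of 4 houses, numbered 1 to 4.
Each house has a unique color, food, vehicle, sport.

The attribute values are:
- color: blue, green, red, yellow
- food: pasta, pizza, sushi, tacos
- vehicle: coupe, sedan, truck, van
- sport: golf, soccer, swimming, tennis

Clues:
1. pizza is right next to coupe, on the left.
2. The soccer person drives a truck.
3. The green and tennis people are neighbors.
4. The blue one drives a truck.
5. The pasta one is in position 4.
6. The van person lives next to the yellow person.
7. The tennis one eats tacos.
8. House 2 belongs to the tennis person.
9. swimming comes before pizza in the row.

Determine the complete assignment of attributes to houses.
Solution:

House | Color | Food | Vehicle | Sport
--------------------------------------
  1   | green | sushi | van | swimming
  2   | yellow | tacos | sedan | tennis
  3   | blue | pizza | truck | soccer
  4   | red | pasta | coupe | golf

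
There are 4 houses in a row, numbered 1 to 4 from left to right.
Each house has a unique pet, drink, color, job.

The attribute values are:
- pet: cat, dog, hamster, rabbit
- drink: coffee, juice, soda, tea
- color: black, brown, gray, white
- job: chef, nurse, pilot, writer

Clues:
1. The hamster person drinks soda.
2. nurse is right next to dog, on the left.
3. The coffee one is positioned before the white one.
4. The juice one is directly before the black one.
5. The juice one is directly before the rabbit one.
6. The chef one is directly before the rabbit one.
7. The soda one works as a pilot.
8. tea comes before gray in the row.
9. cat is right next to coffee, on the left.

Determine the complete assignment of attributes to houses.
Solution:

House | Pet | Drink | Color | Job
---------------------------------
  1   | cat | juice | brown | chef
  2   | rabbit | coffee | black | nurse
  3   | dog | tea | white | writer
  4   | hamster | soda | gray | pilot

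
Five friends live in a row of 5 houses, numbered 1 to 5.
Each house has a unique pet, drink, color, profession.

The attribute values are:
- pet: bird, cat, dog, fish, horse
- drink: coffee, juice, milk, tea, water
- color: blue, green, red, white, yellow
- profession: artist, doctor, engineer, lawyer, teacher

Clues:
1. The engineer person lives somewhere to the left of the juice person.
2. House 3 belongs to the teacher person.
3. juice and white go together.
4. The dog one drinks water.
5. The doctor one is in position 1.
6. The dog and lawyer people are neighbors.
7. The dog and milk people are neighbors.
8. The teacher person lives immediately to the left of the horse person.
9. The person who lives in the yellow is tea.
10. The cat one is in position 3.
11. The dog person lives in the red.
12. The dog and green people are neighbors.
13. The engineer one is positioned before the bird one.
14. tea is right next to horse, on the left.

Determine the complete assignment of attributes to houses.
Solution:

House | Pet | Drink | Color | Profession
----------------------------------------
  1   | dog | water | red | doctor
  2   | fish | milk | green | lawyer
  3   | cat | tea | yellow | teacher
  4   | horse | coffee | blue | engineer
  5   | bird | juice | white | artist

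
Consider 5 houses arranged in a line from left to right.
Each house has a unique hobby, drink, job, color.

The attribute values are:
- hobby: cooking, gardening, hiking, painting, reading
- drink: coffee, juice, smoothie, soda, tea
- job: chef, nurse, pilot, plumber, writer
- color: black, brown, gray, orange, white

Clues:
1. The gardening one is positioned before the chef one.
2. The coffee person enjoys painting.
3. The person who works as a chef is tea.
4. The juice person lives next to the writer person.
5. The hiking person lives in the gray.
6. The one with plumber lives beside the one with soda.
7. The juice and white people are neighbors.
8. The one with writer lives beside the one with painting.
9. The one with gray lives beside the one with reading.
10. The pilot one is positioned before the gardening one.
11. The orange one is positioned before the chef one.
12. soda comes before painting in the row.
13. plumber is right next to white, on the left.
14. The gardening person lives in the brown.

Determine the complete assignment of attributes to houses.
Solution:

House | Hobby | Drink | Job | Color
-----------------------------------
  1   | hiking | juice | plumber | gray
  2   | reading | soda | writer | white
  3   | painting | coffee | pilot | orange
  4   | gardening | smoothie | nurse | brown
  5   | cooking | tea | chef | black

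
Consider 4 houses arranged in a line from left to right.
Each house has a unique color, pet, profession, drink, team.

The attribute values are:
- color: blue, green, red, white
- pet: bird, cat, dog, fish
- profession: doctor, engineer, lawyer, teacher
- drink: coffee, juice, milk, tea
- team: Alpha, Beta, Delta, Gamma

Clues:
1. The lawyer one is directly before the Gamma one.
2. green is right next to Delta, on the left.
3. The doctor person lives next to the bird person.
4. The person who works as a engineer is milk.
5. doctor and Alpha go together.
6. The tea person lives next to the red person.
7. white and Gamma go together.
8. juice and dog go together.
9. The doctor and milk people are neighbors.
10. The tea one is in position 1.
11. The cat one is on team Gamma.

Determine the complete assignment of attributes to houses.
Solution:

House | Color | Pet | Profession | Drink | Team
-----------------------------------------------
  1   | green | fish | doctor | tea | Alpha
  2   | red | bird | engineer | milk | Delta
  3   | blue | dog | lawyer | juice | Beta
  4   | white | cat | teacher | coffee | Gamma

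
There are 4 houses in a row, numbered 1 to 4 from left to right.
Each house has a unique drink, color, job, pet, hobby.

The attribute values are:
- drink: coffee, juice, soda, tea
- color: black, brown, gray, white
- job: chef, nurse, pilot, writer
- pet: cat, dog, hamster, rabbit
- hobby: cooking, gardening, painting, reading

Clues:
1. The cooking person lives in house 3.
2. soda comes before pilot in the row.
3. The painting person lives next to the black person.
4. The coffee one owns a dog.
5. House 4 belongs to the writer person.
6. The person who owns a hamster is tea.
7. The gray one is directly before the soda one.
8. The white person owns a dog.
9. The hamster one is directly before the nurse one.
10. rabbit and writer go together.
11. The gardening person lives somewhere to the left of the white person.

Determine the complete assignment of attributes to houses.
Solution:

House | Drink | Color | Job | Pet | Hobby
-----------------------------------------
  1   | tea | gray | chef | hamster | painting
  2   | soda | black | nurse | cat | gardening
  3   | coffee | white | pilot | dog | cooking
  4   | juice | brown | writer | rabbit | reading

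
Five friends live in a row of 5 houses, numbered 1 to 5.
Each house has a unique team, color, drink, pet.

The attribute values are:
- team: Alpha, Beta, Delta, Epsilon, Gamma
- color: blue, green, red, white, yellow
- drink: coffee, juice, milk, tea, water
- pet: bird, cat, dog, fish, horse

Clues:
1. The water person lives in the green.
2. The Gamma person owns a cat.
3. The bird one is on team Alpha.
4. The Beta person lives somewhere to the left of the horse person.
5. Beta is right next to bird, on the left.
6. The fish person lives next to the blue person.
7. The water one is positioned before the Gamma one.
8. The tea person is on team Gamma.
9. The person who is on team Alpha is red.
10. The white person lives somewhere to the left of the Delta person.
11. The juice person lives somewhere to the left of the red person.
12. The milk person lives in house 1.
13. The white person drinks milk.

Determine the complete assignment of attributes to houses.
Solution:

House | Team | Color | Drink | Pet
----------------------------------
  1   | Epsilon | white | milk | fish
  2   | Beta | blue | juice | dog
  3   | Alpha | red | coffee | bird
  4   | Delta | green | water | horse
  5   | Gamma | yellow | tea | cat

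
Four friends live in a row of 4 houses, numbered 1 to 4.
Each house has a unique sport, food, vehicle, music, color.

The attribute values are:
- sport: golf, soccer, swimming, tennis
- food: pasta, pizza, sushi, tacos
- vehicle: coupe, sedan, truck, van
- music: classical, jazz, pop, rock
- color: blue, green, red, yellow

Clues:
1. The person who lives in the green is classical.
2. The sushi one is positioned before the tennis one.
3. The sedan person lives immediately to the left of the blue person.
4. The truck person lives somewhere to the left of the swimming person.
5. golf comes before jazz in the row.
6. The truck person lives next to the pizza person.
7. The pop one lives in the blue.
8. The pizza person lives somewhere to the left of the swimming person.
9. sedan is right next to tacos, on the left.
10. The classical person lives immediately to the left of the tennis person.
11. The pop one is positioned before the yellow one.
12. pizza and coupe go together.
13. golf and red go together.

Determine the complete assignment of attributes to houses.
Solution:

House | Sport | Food | Vehicle | Music | Color
----------------------------------------------
  1   | soccer | sushi | sedan | classical | green
  2   | tennis | tacos | truck | pop | blue
  3   | golf | pizza | coupe | rock | red
  4   | swimming | pasta | van | jazz | yellow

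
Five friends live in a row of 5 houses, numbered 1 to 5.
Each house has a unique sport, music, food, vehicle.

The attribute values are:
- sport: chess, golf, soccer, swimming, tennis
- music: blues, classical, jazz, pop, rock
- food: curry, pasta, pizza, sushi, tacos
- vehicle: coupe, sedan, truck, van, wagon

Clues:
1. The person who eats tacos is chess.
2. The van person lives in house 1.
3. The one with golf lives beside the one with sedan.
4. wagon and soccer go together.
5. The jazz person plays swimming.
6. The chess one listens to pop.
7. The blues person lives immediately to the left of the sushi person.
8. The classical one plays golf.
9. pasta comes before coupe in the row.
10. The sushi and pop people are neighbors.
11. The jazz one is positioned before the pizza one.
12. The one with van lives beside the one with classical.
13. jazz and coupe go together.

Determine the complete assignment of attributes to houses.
Solution:

House | Sport | Music | Food | Vehicle
--------------------------------------
  1   | tennis | blues | pasta | van
  2   | golf | classical | sushi | truck
  3   | chess | pop | tacos | sedan
  4   | swimming | jazz | curry | coupe
  5   | soccer | rock | pizza | wagon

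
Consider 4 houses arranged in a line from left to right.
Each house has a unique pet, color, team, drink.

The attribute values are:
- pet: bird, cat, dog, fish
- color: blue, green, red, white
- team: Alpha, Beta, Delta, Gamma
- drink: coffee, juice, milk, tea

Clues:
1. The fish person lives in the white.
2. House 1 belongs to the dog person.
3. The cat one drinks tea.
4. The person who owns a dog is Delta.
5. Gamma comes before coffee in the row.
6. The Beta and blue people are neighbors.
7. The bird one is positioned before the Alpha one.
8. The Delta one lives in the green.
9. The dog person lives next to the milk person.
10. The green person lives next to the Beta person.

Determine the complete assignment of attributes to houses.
Solution:

House | Pet | Color | Team | Drink
----------------------------------
  1   | dog | green | Delta | juice
  2   | bird | red | Beta | milk
  3   | cat | blue | Gamma | tea
  4   | fish | white | Alpha | coffee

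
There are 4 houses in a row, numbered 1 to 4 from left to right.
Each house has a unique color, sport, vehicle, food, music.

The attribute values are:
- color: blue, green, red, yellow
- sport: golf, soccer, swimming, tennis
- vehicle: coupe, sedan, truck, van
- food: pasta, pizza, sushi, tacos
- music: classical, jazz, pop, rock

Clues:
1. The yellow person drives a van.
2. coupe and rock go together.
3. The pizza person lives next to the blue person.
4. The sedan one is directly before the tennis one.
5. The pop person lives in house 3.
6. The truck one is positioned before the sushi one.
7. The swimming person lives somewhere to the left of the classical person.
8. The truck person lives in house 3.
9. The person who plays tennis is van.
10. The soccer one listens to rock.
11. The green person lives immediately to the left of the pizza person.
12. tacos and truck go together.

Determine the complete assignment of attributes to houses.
Solution:

House | Color | Sport | Vehicle | Food | Music
----------------------------------------------
  1   | green | swimming | sedan | pasta | jazz
  2   | yellow | tennis | van | pizza | classical
  3   | blue | golf | truck | tacos | pop
  4   | red | soccer | coupe | sushi | rock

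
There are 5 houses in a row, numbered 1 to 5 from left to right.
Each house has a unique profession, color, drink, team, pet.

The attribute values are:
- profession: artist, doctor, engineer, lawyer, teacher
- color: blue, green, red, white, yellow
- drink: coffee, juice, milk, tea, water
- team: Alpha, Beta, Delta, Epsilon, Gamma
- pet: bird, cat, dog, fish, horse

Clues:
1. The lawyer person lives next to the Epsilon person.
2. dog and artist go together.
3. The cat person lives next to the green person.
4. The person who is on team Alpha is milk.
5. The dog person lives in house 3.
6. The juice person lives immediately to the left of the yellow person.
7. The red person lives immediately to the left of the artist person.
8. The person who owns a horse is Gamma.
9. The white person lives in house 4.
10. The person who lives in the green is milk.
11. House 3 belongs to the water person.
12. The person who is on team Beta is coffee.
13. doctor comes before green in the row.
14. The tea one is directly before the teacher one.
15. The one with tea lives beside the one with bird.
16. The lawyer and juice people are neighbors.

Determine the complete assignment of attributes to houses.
Solution:

House | Profession | Color | Drink | Team | Pet
-----------------------------------------------
  1   | lawyer | blue | tea | Gamma | horse
  2   | teacher | red | juice | Epsilon | bird
  3   | artist | yellow | water | Delta | dog
  4   | doctor | white | coffee | Beta | cat
  5   | engineer | green | milk | Alpha | fish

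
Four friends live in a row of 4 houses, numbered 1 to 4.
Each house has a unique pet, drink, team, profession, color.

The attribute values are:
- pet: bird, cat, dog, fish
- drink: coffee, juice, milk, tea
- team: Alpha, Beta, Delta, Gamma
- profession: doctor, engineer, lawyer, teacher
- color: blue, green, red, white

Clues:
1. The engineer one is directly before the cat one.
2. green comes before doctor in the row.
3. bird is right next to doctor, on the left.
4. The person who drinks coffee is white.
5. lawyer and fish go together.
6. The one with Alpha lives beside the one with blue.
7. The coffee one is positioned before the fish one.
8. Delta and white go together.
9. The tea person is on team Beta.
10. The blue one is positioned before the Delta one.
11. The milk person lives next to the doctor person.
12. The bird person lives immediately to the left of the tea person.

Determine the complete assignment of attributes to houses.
Solution:

House | Pet | Drink | Team | Profession | Color
-----------------------------------------------
  1   | bird | milk | Alpha | engineer | green
  2   | cat | tea | Beta | doctor | blue
  3   | dog | coffee | Delta | teacher | white
  4   | fish | juice | Gamma | lawyer | red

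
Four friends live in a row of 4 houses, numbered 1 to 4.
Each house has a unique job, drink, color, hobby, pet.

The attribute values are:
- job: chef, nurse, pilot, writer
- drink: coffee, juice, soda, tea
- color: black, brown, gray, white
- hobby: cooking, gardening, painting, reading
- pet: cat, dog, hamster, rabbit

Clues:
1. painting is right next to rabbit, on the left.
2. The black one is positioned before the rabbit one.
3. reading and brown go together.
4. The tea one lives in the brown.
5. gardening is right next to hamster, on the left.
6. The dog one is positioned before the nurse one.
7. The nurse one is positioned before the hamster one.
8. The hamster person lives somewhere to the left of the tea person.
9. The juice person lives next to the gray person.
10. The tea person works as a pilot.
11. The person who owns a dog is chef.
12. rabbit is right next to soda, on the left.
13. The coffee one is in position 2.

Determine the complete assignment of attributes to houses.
Solution:

House | Job | Drink | Color | Hobby | Pet
-----------------------------------------
  1   | chef | juice | black | painting | dog
  2   | nurse | coffee | gray | gardening | rabbit
  3   | writer | soda | white | cooking | hamster
  4   | pilot | tea | brown | reading | cat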